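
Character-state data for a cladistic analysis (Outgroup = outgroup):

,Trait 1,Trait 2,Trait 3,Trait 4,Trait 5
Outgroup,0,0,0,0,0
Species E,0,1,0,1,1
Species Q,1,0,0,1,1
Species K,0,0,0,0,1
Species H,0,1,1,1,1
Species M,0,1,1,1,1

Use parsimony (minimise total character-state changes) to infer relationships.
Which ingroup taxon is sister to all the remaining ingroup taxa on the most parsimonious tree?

Species K

The outgroup has state '0' for every character, so '1' is the derived state throughout.
Trait 1: derived state '1' in Species Q only — an autapomorphy, so it tells us nothing about relationships among taxa.
Only Species E, Species H, and Species M show the derived state '1' for Trait 2, supporting them as a clade.
Trait 3 (derived state '1') is shared by Species H and Species M — a synapomorphy uniting that clade.
Trait 4: derived state '1' in Species E, Species H, Species M, and Species Q only — synapomorphy for {Species E, Species H, Species M, Species Q}.
All ingroup taxa share the derived state '1' for Trait 5; it defines the ingroup but does not resolve relationships within it.
Most parsimonious ingroup topology: (((Species E,(Species H,Species M)),Species Q),Species K).
Species K is sister to the clade containing all other ingroup taxa, so it is the earliest-diverging (most basal) ingroup lineage.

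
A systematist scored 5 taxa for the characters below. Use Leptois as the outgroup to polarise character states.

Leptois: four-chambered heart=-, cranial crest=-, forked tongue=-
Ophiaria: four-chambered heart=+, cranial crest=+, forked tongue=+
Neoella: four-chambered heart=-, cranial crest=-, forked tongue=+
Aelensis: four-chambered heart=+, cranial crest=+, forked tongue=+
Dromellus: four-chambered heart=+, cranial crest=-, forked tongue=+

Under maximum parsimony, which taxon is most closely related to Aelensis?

The outgroup has state '-' for every character, so '+' is the derived state throughout.
four-chambered heart (derived state '+') is shared by Aelensis, Dromellus, and Ophiaria — a synapomorphy uniting that clade.
cranial crest (derived state '+') is shared by Aelensis and Ophiaria — a synapomorphy uniting that clade.
All ingroup taxa share the derived state '+' for forked tongue; it defines the ingroup but does not resolve relationships within it.
Most parsimonious ingroup topology: (((Ophiaria,Aelensis),Dromellus),Neoella).
Aelensis and Ophiaria form a cherry on this tree, so they are sister taxa.

Ophiaria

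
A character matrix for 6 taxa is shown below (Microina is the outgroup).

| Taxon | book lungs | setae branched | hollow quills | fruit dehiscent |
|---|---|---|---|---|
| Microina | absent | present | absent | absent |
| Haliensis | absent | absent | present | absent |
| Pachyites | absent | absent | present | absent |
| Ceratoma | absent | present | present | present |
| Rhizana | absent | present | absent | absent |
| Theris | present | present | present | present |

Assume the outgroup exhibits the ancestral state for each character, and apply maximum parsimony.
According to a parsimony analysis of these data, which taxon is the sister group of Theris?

Character polarity is set by the outgroup: the derived state is whichever differs from the outgroup's state, so for setae branched the derived state is 'absent', and for the remaining characters it is 'present'.
book lungs: derived state 'present' in Theris only — an autapomorphy, so it tells us nothing about relationships among taxa.
setae branched (derived state 'absent') is shared by Haliensis and Pachyites — a synapomorphy uniting that clade.
hollow quills (derived state 'present') is shared by Ceratoma, Haliensis, Pachyites, and Theris — a synapomorphy uniting that clade.
fruit dehiscent: derived state 'present' in Ceratoma and Theris only — synapomorphy for {Ceratoma, Theris}.
Most parsimonious ingroup topology: (((Haliensis,Pachyites),(Ceratoma,Theris)),Rhizana).
Theris and Ceratoma form a cherry on this tree, so they are sister taxa.

Ceratoma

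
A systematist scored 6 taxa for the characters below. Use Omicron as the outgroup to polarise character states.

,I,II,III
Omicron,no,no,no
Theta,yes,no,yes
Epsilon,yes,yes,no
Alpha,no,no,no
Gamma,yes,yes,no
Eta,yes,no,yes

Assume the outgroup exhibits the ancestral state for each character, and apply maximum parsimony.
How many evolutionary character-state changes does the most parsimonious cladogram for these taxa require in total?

The outgroup has state 'no' for every character, so 'yes' is the derived state throughout.
I: derived state 'yes' in Epsilon, Eta, Gamma, and Theta only — synapomorphy for {Epsilon, Eta, Gamma, Theta}.
II: derived state 'yes' in Epsilon and Gamma only — synapomorphy for {Epsilon, Gamma}.
III: derived state 'yes' in Eta and Theta only — synapomorphy for {Eta, Theta}.
Most parsimonious ingroup topology: (((Theta,Eta),(Epsilon,Gamma)),Alpha).
Changes per character on this tree: I: 1; II: 1; III: 1.
Total = 3.

3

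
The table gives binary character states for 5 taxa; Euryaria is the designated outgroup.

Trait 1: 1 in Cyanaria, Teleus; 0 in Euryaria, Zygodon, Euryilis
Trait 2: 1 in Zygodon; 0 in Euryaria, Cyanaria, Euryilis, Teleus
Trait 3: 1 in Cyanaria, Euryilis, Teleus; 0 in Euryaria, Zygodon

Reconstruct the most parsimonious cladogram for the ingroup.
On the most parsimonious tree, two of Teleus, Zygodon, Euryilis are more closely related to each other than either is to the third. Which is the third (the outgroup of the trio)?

Zygodon

The outgroup has state '0' for every character, so '1' is the derived state throughout.
Only Cyanaria and Teleus show the derived state '1' for Trait 1, supporting them as a clade.
Trait 2 (derived state '1') is unique to Zygodon (autapomorphy; uninformative for grouping).
Trait 3 (derived state '1') is shared by Cyanaria, Euryilis, and Teleus — a synapomorphy uniting that clade.
Most parsimonious ingroup topology: (((Cyanaria,Teleus),Euryilis),Zygodon).
Euryilis and Teleus share a more recent common ancestor with each other than either does with Zygodon, so Zygodon is the least closely related of the three.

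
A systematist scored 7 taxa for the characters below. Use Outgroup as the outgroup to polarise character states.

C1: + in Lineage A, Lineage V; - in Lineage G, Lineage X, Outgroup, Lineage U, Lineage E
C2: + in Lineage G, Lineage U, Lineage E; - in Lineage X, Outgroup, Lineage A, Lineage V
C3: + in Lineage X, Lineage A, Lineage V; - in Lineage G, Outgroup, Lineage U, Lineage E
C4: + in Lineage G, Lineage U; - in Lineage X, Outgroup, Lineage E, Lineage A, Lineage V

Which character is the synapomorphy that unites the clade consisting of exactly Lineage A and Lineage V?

The outgroup has state '-' for every character, so '+' is the derived state throughout.
Only Lineage A and Lineage V show the derived state '+' for C1, supporting them as a clade.
C2 (derived state '+') is shared by Lineage E, Lineage G, and Lineage U — a synapomorphy uniting that clade.
C3: derived state '+' in Lineage A, Lineage V, and Lineage X only — synapomorphy for {Lineage A, Lineage V, Lineage X}.
Only Lineage G and Lineage U show the derived state '+' for C4, supporting them as a clade.
Most parsimonious ingroup topology: (((Lineage U,Lineage G),Lineage E),(Lineage X,(Lineage A,Lineage V))).
The clade {Lineage A, Lineage V} is supported by C1: its derived state '+' occurs in exactly those taxa and in no other taxon (including the outgroup).

C1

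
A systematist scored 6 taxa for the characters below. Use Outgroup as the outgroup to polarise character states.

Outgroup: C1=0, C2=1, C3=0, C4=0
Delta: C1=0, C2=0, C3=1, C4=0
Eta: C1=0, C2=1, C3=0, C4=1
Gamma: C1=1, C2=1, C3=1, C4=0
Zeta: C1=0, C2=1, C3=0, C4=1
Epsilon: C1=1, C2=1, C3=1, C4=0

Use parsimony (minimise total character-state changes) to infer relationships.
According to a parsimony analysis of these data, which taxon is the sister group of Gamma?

Character polarity is set by the outgroup: the derived state is whichever differs from the outgroup's state, so for C2 the derived state is '0', and for the remaining characters it is '1'.
C1: derived state '1' in Epsilon and Gamma only — synapomorphy for {Epsilon, Gamma}.
C2: derived state '0' in Delta only — an autapomorphy, so it tells us nothing about relationships among taxa.
C3 (derived state '1') is shared by Delta, Epsilon, and Gamma — a synapomorphy uniting that clade.
C4 (derived state '1') is shared by Eta and Zeta — a synapomorphy uniting that clade.
Most parsimonious ingroup topology: ((Delta,(Gamma,Epsilon)),(Eta,Zeta)).
Gamma and Epsilon form a cherry on this tree, so they are sister taxa.

Epsilon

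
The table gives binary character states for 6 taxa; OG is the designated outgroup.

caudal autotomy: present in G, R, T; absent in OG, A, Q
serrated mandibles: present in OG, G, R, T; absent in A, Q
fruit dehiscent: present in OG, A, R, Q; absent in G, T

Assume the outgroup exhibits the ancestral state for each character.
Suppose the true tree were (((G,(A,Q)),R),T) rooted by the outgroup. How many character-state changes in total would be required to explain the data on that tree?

5

Map each character onto (((G,(A,Q)),R),T) (rooted by OG) and count the minimum state changes it requires (Fitch parsimony):
caudal autotomy: 2; serrated mandibles: 1; fruit dehiscent: 2.
Total tree length = 5.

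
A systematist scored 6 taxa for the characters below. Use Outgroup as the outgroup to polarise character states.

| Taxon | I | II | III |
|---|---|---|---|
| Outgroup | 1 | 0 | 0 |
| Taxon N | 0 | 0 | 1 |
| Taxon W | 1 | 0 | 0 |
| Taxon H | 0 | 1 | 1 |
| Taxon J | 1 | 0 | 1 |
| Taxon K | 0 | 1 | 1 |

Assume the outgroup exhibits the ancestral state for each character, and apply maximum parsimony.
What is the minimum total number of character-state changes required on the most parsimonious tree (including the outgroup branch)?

3

Character polarity is set by the outgroup: the derived state is whichever differs from the outgroup's state, so for I the derived state is '0', and for the remaining characters it is '1'.
Only Taxon H, Taxon K, and Taxon N show the derived state '0' for I, supporting them as a clade.
II (derived state '1') is shared by Taxon H and Taxon K — a synapomorphy uniting that clade.
III: derived state '1' in Taxon H, Taxon J, Taxon K, and Taxon N only — synapomorphy for {Taxon H, Taxon J, Taxon K, Taxon N}.
Most parsimonious ingroup topology: (((Taxon N,(Taxon H,Taxon K)),Taxon J),Taxon W).
Changes per character on this tree: I: 1; II: 1; III: 1.
Total = 3.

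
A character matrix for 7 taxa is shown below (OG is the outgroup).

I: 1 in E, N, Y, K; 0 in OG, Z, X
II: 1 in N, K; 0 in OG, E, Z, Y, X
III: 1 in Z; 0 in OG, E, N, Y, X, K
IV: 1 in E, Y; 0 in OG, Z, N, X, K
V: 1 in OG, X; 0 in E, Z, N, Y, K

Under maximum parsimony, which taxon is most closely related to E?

Character polarity is set by the outgroup: the derived state is whichever differs from the outgroup's state, so for V the derived state is '0', and for the remaining characters it is '1'.
I: derived state '1' in E, K, N, and Y only — synapomorphy for {E, K, N, Y}.
II: derived state '1' in K and N only — synapomorphy for {K, N}.
III: derived state '1' in Z only — an autapomorphy, so it tells us nothing about relationships among taxa.
IV: derived state '1' in E and Y only — synapomorphy for {E, Y}.
V: derived state '0' in E, K, N, Y, and Z only — synapomorphy for {E, K, N, Y, Z}.
Most parsimonious ingroup topology: ((((E,Y),(N,K)),Z),X).
E and Y form a cherry on this tree, so they are sister taxa.

Y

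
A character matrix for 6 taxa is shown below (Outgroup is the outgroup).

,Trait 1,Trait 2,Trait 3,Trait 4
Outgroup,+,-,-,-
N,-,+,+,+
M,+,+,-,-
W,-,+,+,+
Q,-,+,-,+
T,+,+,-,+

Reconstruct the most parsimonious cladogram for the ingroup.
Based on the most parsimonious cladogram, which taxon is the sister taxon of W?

N

Character polarity is set by the outgroup: the derived state is whichever differs from the outgroup's state, so for Trait 1 the derived state is '-', and for the remaining characters it is '+'.
Only N, Q, and W show the derived state '-' for Trait 1, supporting them as a clade.
All ingroup taxa share the derived state '+' for Trait 2; it defines the ingroup but does not resolve relationships within it.
Trait 3: derived state '+' in N and W only — synapomorphy for {N, W}.
Trait 4: derived state '+' in N, Q, T, and W only — synapomorphy for {N, Q, T, W}.
Most parsimonious ingroup topology: ((((N,W),Q),T),M).
W and N form a cherry on this tree, so they are sister taxa.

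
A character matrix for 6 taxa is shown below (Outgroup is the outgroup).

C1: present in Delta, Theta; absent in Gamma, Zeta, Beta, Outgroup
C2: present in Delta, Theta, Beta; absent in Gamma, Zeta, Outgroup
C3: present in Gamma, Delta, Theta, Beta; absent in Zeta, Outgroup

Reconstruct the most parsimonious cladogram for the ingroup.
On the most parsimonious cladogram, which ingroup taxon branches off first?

Zeta

The outgroup has state 'absent' for every character, so 'present' is the derived state throughout.
Only Delta and Theta show the derived state 'present' for C1, supporting them as a clade.
Only Beta, Delta, and Theta show the derived state 'present' for C2, supporting them as a clade.
Only Beta, Delta, Gamma, and Theta show the derived state 'present' for C3, supporting them as a clade.
Most parsimonious ingroup topology: ((Gamma,((Theta,Delta),Beta)),Zeta).
Zeta is sister to the clade containing all other ingroup taxa, so it is the earliest-diverging (most basal) ingroup lineage.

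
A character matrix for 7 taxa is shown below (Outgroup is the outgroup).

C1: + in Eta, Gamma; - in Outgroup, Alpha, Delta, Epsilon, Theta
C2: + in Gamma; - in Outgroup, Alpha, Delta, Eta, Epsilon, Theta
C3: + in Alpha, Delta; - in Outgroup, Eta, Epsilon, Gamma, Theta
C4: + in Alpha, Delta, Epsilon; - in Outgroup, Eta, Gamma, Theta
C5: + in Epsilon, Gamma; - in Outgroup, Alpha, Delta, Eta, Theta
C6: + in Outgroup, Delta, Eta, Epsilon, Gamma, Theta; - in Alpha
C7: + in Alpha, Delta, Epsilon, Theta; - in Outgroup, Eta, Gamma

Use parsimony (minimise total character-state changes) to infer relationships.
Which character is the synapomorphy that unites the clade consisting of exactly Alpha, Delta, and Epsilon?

Character polarity is set by the outgroup: the derived state is whichever differs from the outgroup's state, so for C6 the derived state is '-', and for the remaining characters it is '+'.
Only Eta and Gamma show the derived state '+' for C1, supporting them as a clade.
C2: derived state '+' in Gamma only — an autapomorphy, so it tells us nothing about relationships among taxa.
C3 (derived state '+') is shared by Alpha and Delta — a synapomorphy uniting that clade.
Only Alpha, Delta, and Epsilon show the derived state '+' for C4, supporting them as a clade.
C5 groups Epsilon and Gamma, which is incompatible with the clades supported by the remaining characters; treating it as convergent (homoplasy) costs fewer steps than any alternative tree.
C6: derived state '-' in Alpha only — an autapomorphy, so it tells us nothing about relationships among taxa.
C7 (derived state '+') is shared by Alpha, Delta, Epsilon, and Theta — a synapomorphy uniting that clade.
Most parsimonious ingroup topology: ((((Alpha,Delta),Epsilon),Theta),(Eta,Gamma)).
The clade {Alpha, Delta, Epsilon} is supported by C4: its derived state '+' occurs in exactly those taxa and in no other taxon (including the outgroup).

C4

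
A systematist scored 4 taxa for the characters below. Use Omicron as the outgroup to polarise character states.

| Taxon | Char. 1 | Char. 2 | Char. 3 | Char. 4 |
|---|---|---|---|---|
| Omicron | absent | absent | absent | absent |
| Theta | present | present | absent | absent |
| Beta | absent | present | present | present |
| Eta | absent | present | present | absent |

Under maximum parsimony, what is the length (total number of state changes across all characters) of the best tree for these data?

The outgroup has state 'absent' for every character, so 'present' is the derived state throughout.
Char. 1 (derived state 'present') is unique to Theta (autapomorphy; uninformative for grouping).
Char. 2 (derived state 'present') is shared by all ingroup taxa — unites the whole ingroup.
Char. 3 (derived state 'present') is shared by Beta and Eta — a synapomorphy uniting that clade.
Char. 4 (derived state 'present') is unique to Beta (autapomorphy; uninformative for grouping).
Most parsimonious ingroup topology: (Theta,(Beta,Eta)).
Changes per character on this tree: Char. 1: 1; Char. 2: 1; Char. 3: 1; Char. 4: 1.
Total = 4.

4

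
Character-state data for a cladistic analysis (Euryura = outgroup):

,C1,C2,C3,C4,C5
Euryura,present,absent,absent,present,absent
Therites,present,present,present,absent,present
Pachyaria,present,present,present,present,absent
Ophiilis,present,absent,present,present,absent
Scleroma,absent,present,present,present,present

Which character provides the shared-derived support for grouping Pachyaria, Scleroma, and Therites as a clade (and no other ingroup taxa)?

C2

Character polarity is set by the outgroup: the derived state is whichever differs from the outgroup's state, so for C1, C4 the derived state is 'absent', and for the remaining characters it is 'present'.
C1 (derived state 'absent') is unique to Scleroma (autapomorphy; uninformative for grouping).
C2 (derived state 'present') is shared by Pachyaria, Scleroma, and Therites — a synapomorphy uniting that clade.
C3 (derived state 'present') is shared by all ingroup taxa — unites the whole ingroup.
C4 (derived state 'absent') is unique to Therites (autapomorphy; uninformative for grouping).
C5: derived state 'present' in Scleroma and Therites only — synapomorphy for {Scleroma, Therites}.
Most parsimonious ingroup topology: (((Therites,Scleroma),Pachyaria),Ophiilis).
The clade {Pachyaria, Scleroma, Therites} is supported by C2: its derived state 'present' occurs in exactly those taxa and in no other taxon (including the outgroup).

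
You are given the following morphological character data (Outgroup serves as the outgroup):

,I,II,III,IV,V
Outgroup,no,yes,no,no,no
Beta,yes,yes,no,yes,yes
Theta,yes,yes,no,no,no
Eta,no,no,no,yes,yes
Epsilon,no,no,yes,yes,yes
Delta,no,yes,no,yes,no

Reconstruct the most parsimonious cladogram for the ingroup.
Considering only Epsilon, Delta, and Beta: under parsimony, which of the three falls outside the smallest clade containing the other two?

Character polarity is set by the outgroup: the derived state is whichever differs from the outgroup's state, so for II the derived state is 'no', and for the remaining characters it is 'yes'.
I groups Beta and Theta, which is incompatible with the clades supported by the remaining characters; treating it as convergent (homoplasy) costs fewer steps than any alternative tree.
Only Epsilon and Eta show the derived state 'no' for II, supporting them as a clade.
III (derived state 'yes') is unique to Epsilon (autapomorphy; uninformative for grouping).
IV (derived state 'yes') is shared by Beta, Delta, Epsilon, and Eta — a synapomorphy uniting that clade.
V: derived state 'yes' in Beta, Epsilon, and Eta only — synapomorphy for {Beta, Epsilon, Eta}.
Most parsimonious ingroup topology: (((Beta,(Eta,Epsilon)),Delta),Theta).
Epsilon and Beta share a more recent common ancestor with each other than either does with Delta, so Delta is the least closely related of the three.

Delta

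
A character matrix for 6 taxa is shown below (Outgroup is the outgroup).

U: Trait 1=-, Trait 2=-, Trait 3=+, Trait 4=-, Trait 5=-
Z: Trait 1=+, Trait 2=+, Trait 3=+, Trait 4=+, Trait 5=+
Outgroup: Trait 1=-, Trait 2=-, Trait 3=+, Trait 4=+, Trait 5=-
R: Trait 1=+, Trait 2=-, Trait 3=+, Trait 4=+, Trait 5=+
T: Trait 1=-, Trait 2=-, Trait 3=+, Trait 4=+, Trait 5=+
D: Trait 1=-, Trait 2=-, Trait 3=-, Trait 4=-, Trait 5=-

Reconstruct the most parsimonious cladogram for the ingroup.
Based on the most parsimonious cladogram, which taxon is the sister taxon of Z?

R

Character polarity is set by the outgroup: the derived state is whichever differs from the outgroup's state, so for Trait 3, Trait 4 the derived state is '-', and for the remaining characters it is '+'.
Trait 1: derived state '+' in R and Z only — synapomorphy for {R, Z}.
Trait 2 (derived state '+') is unique to Z (autapomorphy; uninformative for grouping).
Trait 3 (derived state '-') is unique to D (autapomorphy; uninformative for grouping).
Only D and U show the derived state '-' for Trait 4, supporting them as a clade.
Trait 5 (derived state '+') is shared by R, T, and Z — a synapomorphy uniting that clade.
Most parsimonious ingroup topology: (((Z,R),T),(D,U)).
Z and R form a cherry on this tree, so they are sister taxa.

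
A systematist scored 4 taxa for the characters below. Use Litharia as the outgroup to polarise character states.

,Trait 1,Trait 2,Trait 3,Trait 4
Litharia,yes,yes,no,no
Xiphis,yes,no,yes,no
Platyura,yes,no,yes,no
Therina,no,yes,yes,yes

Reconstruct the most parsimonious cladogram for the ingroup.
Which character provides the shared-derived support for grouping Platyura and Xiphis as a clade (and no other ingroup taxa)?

Character polarity is set by the outgroup: the derived state is whichever differs from the outgroup's state, so for Trait 1, Trait 2 the derived state is 'no', and for the remaining characters it is 'yes'.
Trait 1 (derived state 'no') is unique to Therina (autapomorphy; uninformative for grouping).
Trait 2: derived state 'no' in Platyura and Xiphis only — synapomorphy for {Platyura, Xiphis}.
All ingroup taxa share the derived state 'yes' for Trait 3; it defines the ingroup but does not resolve relationships within it.
Trait 4 (derived state 'yes') is unique to Therina (autapomorphy; uninformative for grouping).
Most parsimonious ingroup topology: ((Xiphis,Platyura),Therina).
The clade {Platyura, Xiphis} is supported by Trait 2: its derived state 'no' occurs in exactly those taxa and in no other taxon (including the outgroup).

Trait 2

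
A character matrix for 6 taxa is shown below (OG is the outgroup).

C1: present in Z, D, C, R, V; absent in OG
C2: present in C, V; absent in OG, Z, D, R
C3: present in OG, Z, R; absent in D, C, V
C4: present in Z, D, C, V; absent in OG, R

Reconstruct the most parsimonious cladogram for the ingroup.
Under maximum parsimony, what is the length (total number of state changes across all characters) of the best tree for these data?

4

Character polarity is set by the outgroup: the derived state is whichever differs from the outgroup's state, so for C3 the derived state is 'absent', and for the remaining characters it is 'present'.
All ingroup taxa share the derived state 'present' for C1; it defines the ingroup but does not resolve relationships within it.
C2 (derived state 'present') is shared by C and V — a synapomorphy uniting that clade.
C3: derived state 'absent' in C, D, and V only — synapomorphy for {C, D, V}.
C4 (derived state 'present') is shared by C, D, V, and Z — a synapomorphy uniting that clade.
Most parsimonious ingroup topology: ((Z,(D,(C,V))),R).
Changes per character on this tree: C1: 1; C2: 1; C3: 1; C4: 1.
Total = 4.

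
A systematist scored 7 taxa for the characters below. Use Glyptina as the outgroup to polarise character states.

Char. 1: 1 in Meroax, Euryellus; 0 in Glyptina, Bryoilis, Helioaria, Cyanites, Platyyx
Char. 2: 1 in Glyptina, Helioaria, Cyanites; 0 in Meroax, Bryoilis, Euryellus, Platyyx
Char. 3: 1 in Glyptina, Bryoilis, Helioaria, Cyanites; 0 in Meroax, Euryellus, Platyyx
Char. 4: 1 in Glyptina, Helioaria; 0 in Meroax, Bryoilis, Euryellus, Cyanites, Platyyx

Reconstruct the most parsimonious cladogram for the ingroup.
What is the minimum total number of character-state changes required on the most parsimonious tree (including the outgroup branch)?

Character polarity is set by the outgroup: the derived state is whichever differs from the outgroup's state, so for Char. 2, Char. 3, Char. 4 the derived state is '0', and for the remaining characters it is '1'.
Only Euryellus and Meroax show the derived state '1' for Char. 1, supporting them as a clade.
Char. 2 (derived state '0') is shared by Bryoilis, Euryellus, Meroax, and Platyyx — a synapomorphy uniting that clade.
Char. 3 (derived state '0') is shared by Euryellus, Meroax, and Platyyx — a synapomorphy uniting that clade.
Only Bryoilis, Cyanites, Euryellus, Meroax, and Platyyx show the derived state '0' for Char. 4, supporting them as a clade.
Most parsimonious ingroup topology: (((((Meroax,Euryellus),Platyyx),Bryoilis),Cyanites),Helioaria).
Changes per character on this tree: Char. 1: 1; Char. 2: 1; Char. 3: 1; Char. 4: 1.
Total = 4.

4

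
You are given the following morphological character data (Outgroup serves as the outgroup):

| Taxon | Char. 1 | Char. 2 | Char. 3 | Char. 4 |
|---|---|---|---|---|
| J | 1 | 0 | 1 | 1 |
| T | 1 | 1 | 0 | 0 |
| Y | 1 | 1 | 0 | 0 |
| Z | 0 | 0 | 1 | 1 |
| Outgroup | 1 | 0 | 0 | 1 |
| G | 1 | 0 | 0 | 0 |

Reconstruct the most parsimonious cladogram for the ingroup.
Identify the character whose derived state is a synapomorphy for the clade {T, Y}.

Character polarity is set by the outgroup: the derived state is whichever differs from the outgroup's state, so for Char. 1, Char. 4 the derived state is '0', and for the remaining characters it is '1'.
Char. 1: derived state '0' in Z only — an autapomorphy, so it tells us nothing about relationships among taxa.
Only T and Y show the derived state '1' for Char. 2, supporting them as a clade.
Char. 3: derived state '1' in J and Z only — synapomorphy for {J, Z}.
Only G, T, and Y show the derived state '0' for Char. 4, supporting them as a clade.
Most parsimonious ingroup topology: ((J,Z),((Y,T),G)).
The clade {T, Y} is supported by Char. 2: its derived state '1' occurs in exactly those taxa and in no other taxon (including the outgroup).

Char. 2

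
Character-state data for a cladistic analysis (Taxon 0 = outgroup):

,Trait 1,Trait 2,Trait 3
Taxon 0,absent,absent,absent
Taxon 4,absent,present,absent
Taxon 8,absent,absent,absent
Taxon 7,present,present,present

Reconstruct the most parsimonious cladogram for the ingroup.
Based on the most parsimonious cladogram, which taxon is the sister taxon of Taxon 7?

Taxon 4

The outgroup has state 'absent' for every character, so 'present' is the derived state throughout.
Trait 1: derived state 'present' in Taxon 7 only — an autapomorphy, so it tells us nothing about relationships among taxa.
Trait 2: derived state 'present' in Taxon 4 and Taxon 7 only — synapomorphy for {Taxon 4, Taxon 7}.
Trait 3: derived state 'present' in Taxon 7 only — an autapomorphy, so it tells us nothing about relationships among taxa.
Most parsimonious ingroup topology: ((Taxon 7,Taxon 4),Taxon 8).
Taxon 7 and Taxon 4 form a cherry on this tree, so they are sister taxa.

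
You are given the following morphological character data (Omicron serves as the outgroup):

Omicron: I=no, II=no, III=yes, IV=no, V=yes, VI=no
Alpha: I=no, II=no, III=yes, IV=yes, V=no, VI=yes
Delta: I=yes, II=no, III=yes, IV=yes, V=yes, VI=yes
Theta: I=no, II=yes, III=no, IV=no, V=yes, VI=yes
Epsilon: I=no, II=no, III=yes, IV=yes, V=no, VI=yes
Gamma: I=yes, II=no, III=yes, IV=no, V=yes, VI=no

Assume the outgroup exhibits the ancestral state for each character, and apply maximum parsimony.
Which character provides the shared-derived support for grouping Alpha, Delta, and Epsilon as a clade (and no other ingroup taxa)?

Character polarity is set by the outgroup: the derived state is whichever differs from the outgroup's state, so for III, V the derived state is 'no', and for the remaining characters it is 'yes'.
I (state 'yes') occurs in Delta and Gamma but conflicts with the nesting implied by the other characters — most parsimoniously interpreted as homoplasy.
II: derived state 'yes' in Theta only — an autapomorphy, so it tells us nothing about relationships among taxa.
III: derived state 'no' in Theta only — an autapomorphy, so it tells us nothing about relationships among taxa.
Only Alpha, Delta, and Epsilon show the derived state 'yes' for IV, supporting them as a clade.
V: derived state 'no' in Alpha and Epsilon only — synapomorphy for {Alpha, Epsilon}.
VI (derived state 'yes') is shared by Alpha, Delta, Epsilon, and Theta — a synapomorphy uniting that clade.
Most parsimonious ingroup topology: ((((Epsilon,Alpha),Delta),Theta),Gamma).
The clade {Alpha, Delta, Epsilon} is supported by IV: its derived state 'yes' occurs in exactly those taxa and in no other taxon (including the outgroup).

IV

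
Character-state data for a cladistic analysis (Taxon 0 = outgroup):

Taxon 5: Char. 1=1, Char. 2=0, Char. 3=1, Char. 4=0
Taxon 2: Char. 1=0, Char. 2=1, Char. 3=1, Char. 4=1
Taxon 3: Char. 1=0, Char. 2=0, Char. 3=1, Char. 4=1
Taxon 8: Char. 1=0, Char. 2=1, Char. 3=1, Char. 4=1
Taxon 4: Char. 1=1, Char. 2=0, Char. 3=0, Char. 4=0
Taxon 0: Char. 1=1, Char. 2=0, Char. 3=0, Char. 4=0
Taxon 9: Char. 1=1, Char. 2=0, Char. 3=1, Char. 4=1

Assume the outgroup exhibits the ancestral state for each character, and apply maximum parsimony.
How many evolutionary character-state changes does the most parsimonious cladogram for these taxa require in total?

Character polarity is set by the outgroup: the derived state is whichever differs from the outgroup's state, so for Char. 1 the derived state is '0', and for the remaining characters it is '1'.
Char. 1 (derived state '0') is shared by Taxon 2, Taxon 3, and Taxon 8 — a synapomorphy uniting that clade.
Char. 2: derived state '1' in Taxon 2 and Taxon 8 only — synapomorphy for {Taxon 2, Taxon 8}.
Char. 3 (derived state '1') is shared by Taxon 2, Taxon 3, Taxon 5, Taxon 8, and Taxon 9 — a synapomorphy uniting that clade.
Only Taxon 2, Taxon 3, Taxon 8, and Taxon 9 show the derived state '1' for Char. 4, supporting them as a clade.
Most parsimonious ingroup topology: (((Taxon 9,((Taxon 8,Taxon 2),Taxon 3)),Taxon 5),Taxon 4).
Changes per character on this tree: Char. 1: 1; Char. 2: 1; Char. 3: 1; Char. 4: 1.
Total = 4.

4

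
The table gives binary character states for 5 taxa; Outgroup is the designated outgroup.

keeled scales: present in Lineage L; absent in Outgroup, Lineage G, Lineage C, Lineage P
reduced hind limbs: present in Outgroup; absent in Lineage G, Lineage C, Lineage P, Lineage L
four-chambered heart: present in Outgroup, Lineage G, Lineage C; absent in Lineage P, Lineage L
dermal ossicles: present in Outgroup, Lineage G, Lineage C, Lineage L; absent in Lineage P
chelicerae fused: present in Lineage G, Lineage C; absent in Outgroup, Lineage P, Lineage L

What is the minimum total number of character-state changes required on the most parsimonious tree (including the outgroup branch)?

Character polarity is set by the outgroup: the derived state is whichever differs from the outgroup's state, so for reduced hind limbs, four-chambered heart, dermal ossicles the derived state is 'absent', and for the remaining characters it is 'present'.
keeled scales (derived state 'present') is unique to Lineage L (autapomorphy; uninformative for grouping).
reduced hind limbs (derived state 'absent') is shared by all ingroup taxa — unites the whole ingroup.
Only Lineage L and Lineage P show the derived state 'absent' for four-chambered heart, supporting them as a clade.
dermal ossicles: derived state 'absent' in Lineage P only — an autapomorphy, so it tells us nothing about relationships among taxa.
chelicerae fused (derived state 'present') is shared by Lineage C and Lineage G — a synapomorphy uniting that clade.
Most parsimonious ingroup topology: ((Lineage G,Lineage C),(Lineage P,Lineage L)).
Changes per character on this tree: keeled scales: 1; reduced hind limbs: 1; four-chambered heart: 1; dermal ossicles: 1; chelicerae fused: 1.
Total = 5.

5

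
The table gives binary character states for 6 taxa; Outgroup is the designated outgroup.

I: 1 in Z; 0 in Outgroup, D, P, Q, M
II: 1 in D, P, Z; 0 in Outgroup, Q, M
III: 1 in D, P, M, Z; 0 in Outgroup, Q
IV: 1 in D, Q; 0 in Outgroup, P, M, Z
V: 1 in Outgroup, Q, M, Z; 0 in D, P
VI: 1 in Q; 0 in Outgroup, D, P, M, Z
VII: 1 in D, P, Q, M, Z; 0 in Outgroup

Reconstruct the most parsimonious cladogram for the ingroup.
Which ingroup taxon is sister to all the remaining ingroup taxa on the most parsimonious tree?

Character polarity is set by the outgroup: the derived state is whichever differs from the outgroup's state, so for V the derived state is '0', and for the remaining characters it is '1'.
I: derived state '1' in Z only — an autapomorphy, so it tells us nothing about relationships among taxa.
II (derived state '1') is shared by D, P, and Z — a synapomorphy uniting that clade.
III (derived state '1') is shared by D, M, P, and Z — a synapomorphy uniting that clade.
IV (state '1') occurs in D and Q but conflicts with the nesting implied by the other characters — most parsimoniously interpreted as homoplasy.
V: derived state '0' in D and P only — synapomorphy for {D, P}.
VI: derived state '1' in Q only — an autapomorphy, so it tells us nothing about relationships among taxa.
All ingroup taxa share the derived state '1' for VII; it defines the ingroup but does not resolve relationships within it.
Most parsimonious ingroup topology: ((((D,P),Z),M),Q).
Q is sister to the clade containing all other ingroup taxa, so it is the earliest-diverging (most basal) ingroup lineage.

Q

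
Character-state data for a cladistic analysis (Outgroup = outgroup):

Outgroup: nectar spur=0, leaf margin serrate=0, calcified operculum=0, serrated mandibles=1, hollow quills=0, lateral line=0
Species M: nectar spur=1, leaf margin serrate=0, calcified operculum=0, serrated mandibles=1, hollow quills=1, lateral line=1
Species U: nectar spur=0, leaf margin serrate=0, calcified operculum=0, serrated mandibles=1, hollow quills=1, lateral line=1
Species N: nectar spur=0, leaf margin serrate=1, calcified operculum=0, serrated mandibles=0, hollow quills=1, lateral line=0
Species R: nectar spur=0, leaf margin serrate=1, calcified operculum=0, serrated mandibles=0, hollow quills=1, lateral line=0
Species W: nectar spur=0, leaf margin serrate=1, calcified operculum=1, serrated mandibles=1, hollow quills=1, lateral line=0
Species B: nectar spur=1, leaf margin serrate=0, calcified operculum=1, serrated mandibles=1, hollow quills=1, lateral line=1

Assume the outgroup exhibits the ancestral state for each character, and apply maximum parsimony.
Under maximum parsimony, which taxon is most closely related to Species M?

Species B

Character polarity is set by the outgroup: the derived state is whichever differs from the outgroup's state, so for serrated mandibles the derived state is '0', and for the remaining characters it is '1'.
nectar spur: derived state '1' in Species B and Species M only — synapomorphy for {Species B, Species M}.
Only Species N, Species R, and Species W show the derived state '1' for leaf margin serrate, supporting them as a clade.
calcified operculum (state '1') occurs in Species B and Species W but conflicts with the nesting implied by the other characters — most parsimoniously interpreted as homoplasy.
Only Species N and Species R show the derived state '0' for serrated mandibles, supporting them as a clade.
hollow quills (derived state '1') is shared by all ingroup taxa — unites the whole ingroup.
lateral line: derived state '1' in Species B, Species M, and Species U only — synapomorphy for {Species B, Species M, Species U}.
Most parsimonious ingroup topology: (((Species M,Species B),Species U),((Species N,Species R),Species W)).
Species M and Species B form a cherry on this tree, so they are sister taxa.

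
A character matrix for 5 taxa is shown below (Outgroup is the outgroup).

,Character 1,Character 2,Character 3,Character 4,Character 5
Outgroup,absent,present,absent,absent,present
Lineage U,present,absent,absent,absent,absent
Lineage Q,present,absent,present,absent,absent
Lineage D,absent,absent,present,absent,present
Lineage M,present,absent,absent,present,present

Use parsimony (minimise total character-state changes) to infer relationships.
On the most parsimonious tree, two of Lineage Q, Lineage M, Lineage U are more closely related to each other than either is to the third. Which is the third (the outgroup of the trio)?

Character polarity is set by the outgroup: the derived state is whichever differs from the outgroup's state, so for Character 2, Character 5 the derived state is 'absent', and for the remaining characters it is 'present'.
Only Lineage M, Lineage Q, and Lineage U show the derived state 'present' for Character 1, supporting them as a clade.
Character 2 (derived state 'absent') is shared by all ingroup taxa — unites the whole ingroup.
Character 3 (state 'present') occurs in Lineage D and Lineage Q but conflicts with the nesting implied by the other characters — most parsimoniously interpreted as homoplasy.
Character 4: derived state 'present' in Lineage M only — an autapomorphy, so it tells us nothing about relationships among taxa.
Only Lineage Q and Lineage U show the derived state 'absent' for Character 5, supporting them as a clade.
Most parsimonious ingroup topology: (((Lineage U,Lineage Q),Lineage M),Lineage D).
Lineage Q and Lineage U share a more recent common ancestor with each other than either does with Lineage M, so Lineage M is the least closely related of the three.

Lineage M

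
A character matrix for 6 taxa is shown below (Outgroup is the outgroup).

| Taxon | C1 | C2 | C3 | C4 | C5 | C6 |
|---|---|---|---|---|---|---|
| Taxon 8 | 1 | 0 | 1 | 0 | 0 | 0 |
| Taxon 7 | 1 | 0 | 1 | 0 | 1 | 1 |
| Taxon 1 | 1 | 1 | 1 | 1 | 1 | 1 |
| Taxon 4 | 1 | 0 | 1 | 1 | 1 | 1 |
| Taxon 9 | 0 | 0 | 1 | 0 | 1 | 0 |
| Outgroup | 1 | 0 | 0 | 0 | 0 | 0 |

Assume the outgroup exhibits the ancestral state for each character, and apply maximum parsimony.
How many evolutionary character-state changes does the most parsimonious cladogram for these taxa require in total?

Character polarity is set by the outgroup: the derived state is whichever differs from the outgroup's state, so for C1 the derived state is '0', and for the remaining characters it is '1'.
C1 (derived state '0') is unique to Taxon 9 (autapomorphy; uninformative for grouping).
C2: derived state '1' in Taxon 1 only — an autapomorphy, so it tells us nothing about relationships among taxa.
All ingroup taxa share the derived state '1' for C3; it defines the ingroup but does not resolve relationships within it.
C4: derived state '1' in Taxon 1 and Taxon 4 only — synapomorphy for {Taxon 1, Taxon 4}.
C5 (derived state '1') is shared by Taxon 1, Taxon 4, Taxon 7, and Taxon 9 — a synapomorphy uniting that clade.
Only Taxon 1, Taxon 4, and Taxon 7 show the derived state '1' for C6, supporting them as a clade.
Most parsimonious ingroup topology: ((((Taxon 4,Taxon 1),Taxon 7),Taxon 9),Taxon 8).
Changes per character on this tree: C1: 1; C2: 1; C3: 1; C4: 1; C5: 1; C6: 1.
Total = 6.

6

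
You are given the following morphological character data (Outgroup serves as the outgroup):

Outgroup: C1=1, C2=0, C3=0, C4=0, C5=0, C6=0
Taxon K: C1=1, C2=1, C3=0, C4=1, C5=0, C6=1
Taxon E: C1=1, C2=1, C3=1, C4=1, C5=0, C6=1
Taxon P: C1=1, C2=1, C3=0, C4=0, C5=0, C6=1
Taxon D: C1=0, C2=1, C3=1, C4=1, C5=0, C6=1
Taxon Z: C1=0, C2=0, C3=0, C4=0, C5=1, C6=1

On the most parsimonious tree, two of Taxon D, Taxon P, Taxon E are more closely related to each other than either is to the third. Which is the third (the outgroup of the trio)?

Character polarity is set by the outgroup: the derived state is whichever differs from the outgroup's state, so for C1 the derived state is '0', and for the remaining characters it is '1'.
C1 (state '0') occurs in Taxon D and Taxon Z but conflicts with the nesting implied by the other characters — most parsimoniously interpreted as homoplasy.
C2 (derived state '1') is shared by Taxon D, Taxon E, Taxon K, and Taxon P — a synapomorphy uniting that clade.
C3: derived state '1' in Taxon D and Taxon E only — synapomorphy for {Taxon D, Taxon E}.
C4 (derived state '1') is shared by Taxon D, Taxon E, and Taxon K — a synapomorphy uniting that clade.
C5: derived state '1' in Taxon Z only — an autapomorphy, so it tells us nothing about relationships among taxa.
All ingroup taxa share the derived state '1' for C6; it defines the ingroup but does not resolve relationships within it.
Most parsimonious ingroup topology: (((Taxon K,(Taxon E,Taxon D)),Taxon P),Taxon Z).
Taxon D and Taxon E share a more recent common ancestor with each other than either does with Taxon P, so Taxon P is the least closely related of the three.

Taxon P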